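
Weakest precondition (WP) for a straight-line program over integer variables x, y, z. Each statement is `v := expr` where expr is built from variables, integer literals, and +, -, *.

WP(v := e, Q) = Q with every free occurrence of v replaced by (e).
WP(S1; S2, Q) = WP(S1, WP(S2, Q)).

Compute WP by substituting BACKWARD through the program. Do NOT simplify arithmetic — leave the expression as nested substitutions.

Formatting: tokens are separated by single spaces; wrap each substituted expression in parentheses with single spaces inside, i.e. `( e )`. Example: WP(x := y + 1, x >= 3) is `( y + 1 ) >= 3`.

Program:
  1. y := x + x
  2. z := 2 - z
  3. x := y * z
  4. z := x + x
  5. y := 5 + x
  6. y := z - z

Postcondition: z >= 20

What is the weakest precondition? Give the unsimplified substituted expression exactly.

Answer: ( ( ( x + x ) * ( 2 - z ) ) + ( ( x + x ) * ( 2 - z ) ) ) >= 20

Derivation:
post: z >= 20
stmt 6: y := z - z  -- replace 0 occurrence(s) of y with (z - z)
  => z >= 20
stmt 5: y := 5 + x  -- replace 0 occurrence(s) of y with (5 + x)
  => z >= 20
stmt 4: z := x + x  -- replace 1 occurrence(s) of z with (x + x)
  => ( x + x ) >= 20
stmt 3: x := y * z  -- replace 2 occurrence(s) of x with (y * z)
  => ( ( y * z ) + ( y * z ) ) >= 20
stmt 2: z := 2 - z  -- replace 2 occurrence(s) of z with (2 - z)
  => ( ( y * ( 2 - z ) ) + ( y * ( 2 - z ) ) ) >= 20
stmt 1: y := x + x  -- replace 2 occurrence(s) of y with (x + x)
  => ( ( ( x + x ) * ( 2 - z ) ) + ( ( x + x ) * ( 2 - z ) ) ) >= 20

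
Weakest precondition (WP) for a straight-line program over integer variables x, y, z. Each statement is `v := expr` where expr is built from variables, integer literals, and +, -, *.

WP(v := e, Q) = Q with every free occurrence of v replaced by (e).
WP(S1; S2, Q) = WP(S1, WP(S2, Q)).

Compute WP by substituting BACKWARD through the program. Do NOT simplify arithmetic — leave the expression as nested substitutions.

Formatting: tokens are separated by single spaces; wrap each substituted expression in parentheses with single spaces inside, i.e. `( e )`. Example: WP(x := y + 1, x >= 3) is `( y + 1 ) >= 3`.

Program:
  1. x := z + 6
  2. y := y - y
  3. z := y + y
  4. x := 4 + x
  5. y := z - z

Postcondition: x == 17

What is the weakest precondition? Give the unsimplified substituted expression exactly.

post: x == 17
stmt 5: y := z - z  -- replace 0 occurrence(s) of y with (z - z)
  => x == 17
stmt 4: x := 4 + x  -- replace 1 occurrence(s) of x with (4 + x)
  => ( 4 + x ) == 17
stmt 3: z := y + y  -- replace 0 occurrence(s) of z with (y + y)
  => ( 4 + x ) == 17
stmt 2: y := y - y  -- replace 0 occurrence(s) of y with (y - y)
  => ( 4 + x ) == 17
stmt 1: x := z + 6  -- replace 1 occurrence(s) of x with (z + 6)
  => ( 4 + ( z + 6 ) ) == 17

Answer: ( 4 + ( z + 6 ) ) == 17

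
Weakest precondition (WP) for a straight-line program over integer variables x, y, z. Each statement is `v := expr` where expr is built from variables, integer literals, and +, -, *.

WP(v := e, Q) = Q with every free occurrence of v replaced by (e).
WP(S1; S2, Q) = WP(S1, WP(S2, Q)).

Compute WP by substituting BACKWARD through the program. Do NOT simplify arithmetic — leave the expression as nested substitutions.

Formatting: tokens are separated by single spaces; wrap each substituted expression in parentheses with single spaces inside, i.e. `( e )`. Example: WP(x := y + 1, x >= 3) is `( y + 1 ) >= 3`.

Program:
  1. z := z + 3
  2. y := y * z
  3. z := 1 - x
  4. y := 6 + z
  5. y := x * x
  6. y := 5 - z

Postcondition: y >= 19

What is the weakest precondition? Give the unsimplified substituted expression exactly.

Answer: ( 5 - ( 1 - x ) ) >= 19

Derivation:
post: y >= 19
stmt 6: y := 5 - z  -- replace 1 occurrence(s) of y with (5 - z)
  => ( 5 - z ) >= 19
stmt 5: y := x * x  -- replace 0 occurrence(s) of y with (x * x)
  => ( 5 - z ) >= 19
stmt 4: y := 6 + z  -- replace 0 occurrence(s) of y with (6 + z)
  => ( 5 - z ) >= 19
stmt 3: z := 1 - x  -- replace 1 occurrence(s) of z with (1 - x)
  => ( 5 - ( 1 - x ) ) >= 19
stmt 2: y := y * z  -- replace 0 occurrence(s) of y with (y * z)
  => ( 5 - ( 1 - x ) ) >= 19
stmt 1: z := z + 3  -- replace 0 occurrence(s) of z with (z + 3)
  => ( 5 - ( 1 - x ) ) >= 19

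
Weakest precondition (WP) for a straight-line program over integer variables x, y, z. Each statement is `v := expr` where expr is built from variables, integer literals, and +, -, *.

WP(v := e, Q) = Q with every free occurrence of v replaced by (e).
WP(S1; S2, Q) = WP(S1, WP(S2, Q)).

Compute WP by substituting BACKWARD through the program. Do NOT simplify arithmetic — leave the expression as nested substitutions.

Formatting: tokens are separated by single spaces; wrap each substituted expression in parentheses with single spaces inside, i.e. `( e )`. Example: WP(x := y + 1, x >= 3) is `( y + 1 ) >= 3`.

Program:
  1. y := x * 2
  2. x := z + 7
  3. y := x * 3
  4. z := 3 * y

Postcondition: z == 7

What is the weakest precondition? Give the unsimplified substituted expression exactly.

Answer: ( 3 * ( ( z + 7 ) * 3 ) ) == 7

Derivation:
post: z == 7
stmt 4: z := 3 * y  -- replace 1 occurrence(s) of z with (3 * y)
  => ( 3 * y ) == 7
stmt 3: y := x * 3  -- replace 1 occurrence(s) of y with (x * 3)
  => ( 3 * ( x * 3 ) ) == 7
stmt 2: x := z + 7  -- replace 1 occurrence(s) of x with (z + 7)
  => ( 3 * ( ( z + 7 ) * 3 ) ) == 7
stmt 1: y := x * 2  -- replace 0 occurrence(s) of y with (x * 2)
  => ( 3 * ( ( z + 7 ) * 3 ) ) == 7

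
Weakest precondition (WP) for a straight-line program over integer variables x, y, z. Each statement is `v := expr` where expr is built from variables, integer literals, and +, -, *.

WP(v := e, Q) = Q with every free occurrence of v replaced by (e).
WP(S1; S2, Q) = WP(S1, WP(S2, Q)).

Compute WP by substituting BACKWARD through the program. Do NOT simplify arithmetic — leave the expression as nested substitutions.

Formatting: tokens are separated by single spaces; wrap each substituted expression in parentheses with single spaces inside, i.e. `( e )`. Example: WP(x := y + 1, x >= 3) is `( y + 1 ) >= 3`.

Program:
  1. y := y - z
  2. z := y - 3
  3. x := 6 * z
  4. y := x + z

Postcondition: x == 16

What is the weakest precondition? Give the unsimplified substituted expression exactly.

post: x == 16
stmt 4: y := x + z  -- replace 0 occurrence(s) of y with (x + z)
  => x == 16
stmt 3: x := 6 * z  -- replace 1 occurrence(s) of x with (6 * z)
  => ( 6 * z ) == 16
stmt 2: z := y - 3  -- replace 1 occurrence(s) of z with (y - 3)
  => ( 6 * ( y - 3 ) ) == 16
stmt 1: y := y - z  -- replace 1 occurrence(s) of y with (y - z)
  => ( 6 * ( ( y - z ) - 3 ) ) == 16

Answer: ( 6 * ( ( y - z ) - 3 ) ) == 16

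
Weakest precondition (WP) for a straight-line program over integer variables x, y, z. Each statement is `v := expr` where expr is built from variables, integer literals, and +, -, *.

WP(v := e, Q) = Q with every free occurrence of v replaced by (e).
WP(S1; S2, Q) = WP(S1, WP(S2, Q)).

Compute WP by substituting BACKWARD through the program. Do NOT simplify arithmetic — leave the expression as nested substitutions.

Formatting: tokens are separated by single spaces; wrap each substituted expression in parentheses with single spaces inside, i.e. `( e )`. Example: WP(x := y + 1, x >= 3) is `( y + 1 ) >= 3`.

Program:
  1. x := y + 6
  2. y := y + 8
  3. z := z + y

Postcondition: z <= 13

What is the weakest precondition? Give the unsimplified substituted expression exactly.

Answer: ( z + ( y + 8 ) ) <= 13

Derivation:
post: z <= 13
stmt 3: z := z + y  -- replace 1 occurrence(s) of z with (z + y)
  => ( z + y ) <= 13
stmt 2: y := y + 8  -- replace 1 occurrence(s) of y with (y + 8)
  => ( z + ( y + 8 ) ) <= 13
stmt 1: x := y + 6  -- replace 0 occurrence(s) of x with (y + 6)
  => ( z + ( y + 8 ) ) <= 13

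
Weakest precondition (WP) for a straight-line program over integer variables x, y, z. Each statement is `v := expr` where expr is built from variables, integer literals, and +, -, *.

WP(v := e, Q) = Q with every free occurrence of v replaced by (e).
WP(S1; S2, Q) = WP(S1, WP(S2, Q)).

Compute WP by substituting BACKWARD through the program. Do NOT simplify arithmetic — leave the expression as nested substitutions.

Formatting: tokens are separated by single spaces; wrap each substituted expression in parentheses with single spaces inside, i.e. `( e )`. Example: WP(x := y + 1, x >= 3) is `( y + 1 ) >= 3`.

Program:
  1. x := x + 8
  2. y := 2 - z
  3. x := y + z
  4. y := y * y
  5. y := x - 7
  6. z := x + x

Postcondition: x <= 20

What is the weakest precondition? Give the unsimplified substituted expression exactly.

Answer: ( ( 2 - z ) + z ) <= 20

Derivation:
post: x <= 20
stmt 6: z := x + x  -- replace 0 occurrence(s) of z with (x + x)
  => x <= 20
stmt 5: y := x - 7  -- replace 0 occurrence(s) of y with (x - 7)
  => x <= 20
stmt 4: y := y * y  -- replace 0 occurrence(s) of y with (y * y)
  => x <= 20
stmt 3: x := y + z  -- replace 1 occurrence(s) of x with (y + z)
  => ( y + z ) <= 20
stmt 2: y := 2 - z  -- replace 1 occurrence(s) of y with (2 - z)
  => ( ( 2 - z ) + z ) <= 20
stmt 1: x := x + 8  -- replace 0 occurrence(s) of x with (x + 8)
  => ( ( 2 - z ) + z ) <= 20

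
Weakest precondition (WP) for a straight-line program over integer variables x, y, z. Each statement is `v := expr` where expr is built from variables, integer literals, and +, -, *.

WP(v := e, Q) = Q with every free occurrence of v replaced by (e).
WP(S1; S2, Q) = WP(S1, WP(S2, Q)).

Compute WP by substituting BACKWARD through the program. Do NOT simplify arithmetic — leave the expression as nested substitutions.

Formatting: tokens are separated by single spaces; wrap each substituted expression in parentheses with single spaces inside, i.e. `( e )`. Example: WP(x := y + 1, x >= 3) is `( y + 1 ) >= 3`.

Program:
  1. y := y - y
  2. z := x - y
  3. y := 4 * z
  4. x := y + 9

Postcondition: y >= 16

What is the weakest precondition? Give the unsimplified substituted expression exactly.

Answer: ( 4 * ( x - ( y - y ) ) ) >= 16

Derivation:
post: y >= 16
stmt 4: x := y + 9  -- replace 0 occurrence(s) of x with (y + 9)
  => y >= 16
stmt 3: y := 4 * z  -- replace 1 occurrence(s) of y with (4 * z)
  => ( 4 * z ) >= 16
stmt 2: z := x - y  -- replace 1 occurrence(s) of z with (x - y)
  => ( 4 * ( x - y ) ) >= 16
stmt 1: y := y - y  -- replace 1 occurrence(s) of y with (y - y)
  => ( 4 * ( x - ( y - y ) ) ) >= 16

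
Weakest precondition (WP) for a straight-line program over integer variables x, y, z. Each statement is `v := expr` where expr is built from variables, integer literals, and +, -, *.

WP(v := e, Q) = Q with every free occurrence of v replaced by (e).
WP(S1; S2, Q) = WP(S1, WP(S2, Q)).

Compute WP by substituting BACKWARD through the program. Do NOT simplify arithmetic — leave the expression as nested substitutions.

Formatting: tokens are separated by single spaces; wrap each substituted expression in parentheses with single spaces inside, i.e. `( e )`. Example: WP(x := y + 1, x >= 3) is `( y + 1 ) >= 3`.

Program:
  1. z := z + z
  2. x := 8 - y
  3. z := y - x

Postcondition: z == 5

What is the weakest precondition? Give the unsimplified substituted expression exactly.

post: z == 5
stmt 3: z := y - x  -- replace 1 occurrence(s) of z with (y - x)
  => ( y - x ) == 5
stmt 2: x := 8 - y  -- replace 1 occurrence(s) of x with (8 - y)
  => ( y - ( 8 - y ) ) == 5
stmt 1: z := z + z  -- replace 0 occurrence(s) of z with (z + z)
  => ( y - ( 8 - y ) ) == 5

Answer: ( y - ( 8 - y ) ) == 5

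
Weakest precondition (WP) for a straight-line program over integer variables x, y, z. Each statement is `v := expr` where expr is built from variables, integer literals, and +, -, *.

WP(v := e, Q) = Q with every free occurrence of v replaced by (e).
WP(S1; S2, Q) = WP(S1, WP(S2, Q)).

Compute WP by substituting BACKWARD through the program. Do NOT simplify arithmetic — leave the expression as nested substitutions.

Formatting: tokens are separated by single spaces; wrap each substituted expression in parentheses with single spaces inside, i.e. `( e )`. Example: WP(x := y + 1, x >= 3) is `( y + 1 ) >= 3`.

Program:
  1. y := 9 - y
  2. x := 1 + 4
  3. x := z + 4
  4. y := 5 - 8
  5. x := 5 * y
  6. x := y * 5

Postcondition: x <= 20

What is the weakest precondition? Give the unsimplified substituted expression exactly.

post: x <= 20
stmt 6: x := y * 5  -- replace 1 occurrence(s) of x with (y * 5)
  => ( y * 5 ) <= 20
stmt 5: x := 5 * y  -- replace 0 occurrence(s) of x with (5 * y)
  => ( y * 5 ) <= 20
stmt 4: y := 5 - 8  -- replace 1 occurrence(s) of y with (5 - 8)
  => ( ( 5 - 8 ) * 5 ) <= 20
stmt 3: x := z + 4  -- replace 0 occurrence(s) of x with (z + 4)
  => ( ( 5 - 8 ) * 5 ) <= 20
stmt 2: x := 1 + 4  -- replace 0 occurrence(s) of x with (1 + 4)
  => ( ( 5 - 8 ) * 5 ) <= 20
stmt 1: y := 9 - y  -- replace 0 occurrence(s) of y with (9 - y)
  => ( ( 5 - 8 ) * 5 ) <= 20

Answer: ( ( 5 - 8 ) * 5 ) <= 20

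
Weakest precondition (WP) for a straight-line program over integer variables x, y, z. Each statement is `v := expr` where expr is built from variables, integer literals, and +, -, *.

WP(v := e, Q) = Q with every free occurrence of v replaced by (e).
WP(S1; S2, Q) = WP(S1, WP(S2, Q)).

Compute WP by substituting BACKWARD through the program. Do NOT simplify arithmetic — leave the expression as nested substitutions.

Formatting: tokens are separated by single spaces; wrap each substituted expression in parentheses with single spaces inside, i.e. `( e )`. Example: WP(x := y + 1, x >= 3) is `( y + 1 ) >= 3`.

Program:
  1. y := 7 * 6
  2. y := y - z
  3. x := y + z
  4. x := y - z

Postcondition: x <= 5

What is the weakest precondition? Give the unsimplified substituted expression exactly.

Answer: ( ( ( 7 * 6 ) - z ) - z ) <= 5

Derivation:
post: x <= 5
stmt 4: x := y - z  -- replace 1 occurrence(s) of x with (y - z)
  => ( y - z ) <= 5
stmt 3: x := y + z  -- replace 0 occurrence(s) of x with (y + z)
  => ( y - z ) <= 5
stmt 2: y := y - z  -- replace 1 occurrence(s) of y with (y - z)
  => ( ( y - z ) - z ) <= 5
stmt 1: y := 7 * 6  -- replace 1 occurrence(s) of y with (7 * 6)
  => ( ( ( 7 * 6 ) - z ) - z ) <= 5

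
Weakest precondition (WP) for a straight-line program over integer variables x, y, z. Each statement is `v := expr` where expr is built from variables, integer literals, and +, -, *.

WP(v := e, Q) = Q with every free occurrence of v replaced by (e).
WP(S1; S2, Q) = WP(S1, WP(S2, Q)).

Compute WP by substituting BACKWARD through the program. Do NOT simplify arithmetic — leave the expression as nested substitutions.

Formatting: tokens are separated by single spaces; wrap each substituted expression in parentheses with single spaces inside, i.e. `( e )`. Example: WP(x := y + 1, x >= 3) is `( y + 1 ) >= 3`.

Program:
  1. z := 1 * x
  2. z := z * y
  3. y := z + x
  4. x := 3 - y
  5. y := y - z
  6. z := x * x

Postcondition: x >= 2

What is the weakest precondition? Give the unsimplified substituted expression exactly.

Answer: ( 3 - ( ( ( 1 * x ) * y ) + x ) ) >= 2

Derivation:
post: x >= 2
stmt 6: z := x * x  -- replace 0 occurrence(s) of z with (x * x)
  => x >= 2
stmt 5: y := y - z  -- replace 0 occurrence(s) of y with (y - z)
  => x >= 2
stmt 4: x := 3 - y  -- replace 1 occurrence(s) of x with (3 - y)
  => ( 3 - y ) >= 2
stmt 3: y := z + x  -- replace 1 occurrence(s) of y with (z + x)
  => ( 3 - ( z + x ) ) >= 2
stmt 2: z := z * y  -- replace 1 occurrence(s) of z with (z * y)
  => ( 3 - ( ( z * y ) + x ) ) >= 2
stmt 1: z := 1 * x  -- replace 1 occurrence(s) of z with (1 * x)
  => ( 3 - ( ( ( 1 * x ) * y ) + x ) ) >= 2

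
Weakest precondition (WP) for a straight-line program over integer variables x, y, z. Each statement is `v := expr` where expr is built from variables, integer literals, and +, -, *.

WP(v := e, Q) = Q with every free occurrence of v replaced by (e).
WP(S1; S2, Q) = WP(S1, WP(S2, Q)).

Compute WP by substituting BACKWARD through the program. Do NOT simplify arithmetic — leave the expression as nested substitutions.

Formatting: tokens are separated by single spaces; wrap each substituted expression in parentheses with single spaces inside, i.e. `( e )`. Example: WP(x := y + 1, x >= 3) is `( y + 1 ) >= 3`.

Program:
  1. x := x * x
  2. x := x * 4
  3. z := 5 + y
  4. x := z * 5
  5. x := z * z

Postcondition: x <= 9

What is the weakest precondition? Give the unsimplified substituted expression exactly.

post: x <= 9
stmt 5: x := z * z  -- replace 1 occurrence(s) of x with (z * z)
  => ( z * z ) <= 9
stmt 4: x := z * 5  -- replace 0 occurrence(s) of x with (z * 5)
  => ( z * z ) <= 9
stmt 3: z := 5 + y  -- replace 2 occurrence(s) of z with (5 + y)
  => ( ( 5 + y ) * ( 5 + y ) ) <= 9
stmt 2: x := x * 4  -- replace 0 occurrence(s) of x with (x * 4)
  => ( ( 5 + y ) * ( 5 + y ) ) <= 9
stmt 1: x := x * x  -- replace 0 occurrence(s) of x with (x * x)
  => ( ( 5 + y ) * ( 5 + y ) ) <= 9

Answer: ( ( 5 + y ) * ( 5 + y ) ) <= 9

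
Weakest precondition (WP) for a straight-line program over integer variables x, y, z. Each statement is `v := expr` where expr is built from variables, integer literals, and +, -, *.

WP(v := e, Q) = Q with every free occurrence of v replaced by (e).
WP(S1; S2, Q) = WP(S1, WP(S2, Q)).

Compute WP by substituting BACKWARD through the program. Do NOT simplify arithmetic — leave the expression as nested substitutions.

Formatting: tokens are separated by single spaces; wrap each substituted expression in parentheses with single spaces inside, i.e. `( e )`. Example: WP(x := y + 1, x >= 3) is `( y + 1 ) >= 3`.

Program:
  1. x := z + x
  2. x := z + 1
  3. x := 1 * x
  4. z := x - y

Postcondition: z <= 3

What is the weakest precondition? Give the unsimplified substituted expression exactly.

post: z <= 3
stmt 4: z := x - y  -- replace 1 occurrence(s) of z with (x - y)
  => ( x - y ) <= 3
stmt 3: x := 1 * x  -- replace 1 occurrence(s) of x with (1 * x)
  => ( ( 1 * x ) - y ) <= 3
stmt 2: x := z + 1  -- replace 1 occurrence(s) of x with (z + 1)
  => ( ( 1 * ( z + 1 ) ) - y ) <= 3
stmt 1: x := z + x  -- replace 0 occurrence(s) of x with (z + x)
  => ( ( 1 * ( z + 1 ) ) - y ) <= 3

Answer: ( ( 1 * ( z + 1 ) ) - y ) <= 3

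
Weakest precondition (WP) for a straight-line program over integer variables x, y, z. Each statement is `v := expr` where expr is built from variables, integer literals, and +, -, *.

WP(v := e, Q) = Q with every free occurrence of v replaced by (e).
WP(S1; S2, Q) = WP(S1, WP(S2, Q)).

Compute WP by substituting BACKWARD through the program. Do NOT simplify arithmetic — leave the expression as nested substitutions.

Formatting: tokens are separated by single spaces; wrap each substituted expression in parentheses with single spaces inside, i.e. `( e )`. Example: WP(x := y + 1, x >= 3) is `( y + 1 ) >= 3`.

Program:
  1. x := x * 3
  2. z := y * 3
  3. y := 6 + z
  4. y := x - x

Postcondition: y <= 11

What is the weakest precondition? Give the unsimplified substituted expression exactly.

post: y <= 11
stmt 4: y := x - x  -- replace 1 occurrence(s) of y with (x - x)
  => ( x - x ) <= 11
stmt 3: y := 6 + z  -- replace 0 occurrence(s) of y with (6 + z)
  => ( x - x ) <= 11
stmt 2: z := y * 3  -- replace 0 occurrence(s) of z with (y * 3)
  => ( x - x ) <= 11
stmt 1: x := x * 3  -- replace 2 occurrence(s) of x with (x * 3)
  => ( ( x * 3 ) - ( x * 3 ) ) <= 11

Answer: ( ( x * 3 ) - ( x * 3 ) ) <= 11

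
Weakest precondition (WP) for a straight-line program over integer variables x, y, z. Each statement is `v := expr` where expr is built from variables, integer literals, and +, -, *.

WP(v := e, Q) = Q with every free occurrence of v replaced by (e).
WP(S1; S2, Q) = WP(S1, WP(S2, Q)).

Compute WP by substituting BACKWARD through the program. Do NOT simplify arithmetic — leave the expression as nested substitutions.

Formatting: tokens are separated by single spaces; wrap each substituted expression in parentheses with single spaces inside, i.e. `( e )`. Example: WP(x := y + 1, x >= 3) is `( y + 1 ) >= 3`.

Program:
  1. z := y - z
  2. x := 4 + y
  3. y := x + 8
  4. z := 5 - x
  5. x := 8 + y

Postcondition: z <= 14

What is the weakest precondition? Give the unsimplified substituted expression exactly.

post: z <= 14
stmt 5: x := 8 + y  -- replace 0 occurrence(s) of x with (8 + y)
  => z <= 14
stmt 4: z := 5 - x  -- replace 1 occurrence(s) of z with (5 - x)
  => ( 5 - x ) <= 14
stmt 3: y := x + 8  -- replace 0 occurrence(s) of y with (x + 8)
  => ( 5 - x ) <= 14
stmt 2: x := 4 + y  -- replace 1 occurrence(s) of x with (4 + y)
  => ( 5 - ( 4 + y ) ) <= 14
stmt 1: z := y - z  -- replace 0 occurrence(s) of z with (y - z)
  => ( 5 - ( 4 + y ) ) <= 14

Answer: ( 5 - ( 4 + y ) ) <= 14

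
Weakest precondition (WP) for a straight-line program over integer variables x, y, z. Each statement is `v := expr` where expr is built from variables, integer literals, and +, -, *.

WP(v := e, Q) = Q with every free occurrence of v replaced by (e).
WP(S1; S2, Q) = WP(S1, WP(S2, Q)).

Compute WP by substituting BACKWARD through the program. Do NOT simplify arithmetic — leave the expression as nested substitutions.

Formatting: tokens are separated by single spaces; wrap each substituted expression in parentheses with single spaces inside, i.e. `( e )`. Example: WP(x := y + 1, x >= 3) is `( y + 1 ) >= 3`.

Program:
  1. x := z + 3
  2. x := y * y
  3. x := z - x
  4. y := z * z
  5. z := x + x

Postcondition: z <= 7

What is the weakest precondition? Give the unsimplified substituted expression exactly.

Answer: ( ( z - ( y * y ) ) + ( z - ( y * y ) ) ) <= 7

Derivation:
post: z <= 7
stmt 5: z := x + x  -- replace 1 occurrence(s) of z with (x + x)
  => ( x + x ) <= 7
stmt 4: y := z * z  -- replace 0 occurrence(s) of y with (z * z)
  => ( x + x ) <= 7
stmt 3: x := z - x  -- replace 2 occurrence(s) of x with (z - x)
  => ( ( z - x ) + ( z - x ) ) <= 7
stmt 2: x := y * y  -- replace 2 occurrence(s) of x with (y * y)
  => ( ( z - ( y * y ) ) + ( z - ( y * y ) ) ) <= 7
stmt 1: x := z + 3  -- replace 0 occurrence(s) of x with (z + 3)
  => ( ( z - ( y * y ) ) + ( z - ( y * y ) ) ) <= 7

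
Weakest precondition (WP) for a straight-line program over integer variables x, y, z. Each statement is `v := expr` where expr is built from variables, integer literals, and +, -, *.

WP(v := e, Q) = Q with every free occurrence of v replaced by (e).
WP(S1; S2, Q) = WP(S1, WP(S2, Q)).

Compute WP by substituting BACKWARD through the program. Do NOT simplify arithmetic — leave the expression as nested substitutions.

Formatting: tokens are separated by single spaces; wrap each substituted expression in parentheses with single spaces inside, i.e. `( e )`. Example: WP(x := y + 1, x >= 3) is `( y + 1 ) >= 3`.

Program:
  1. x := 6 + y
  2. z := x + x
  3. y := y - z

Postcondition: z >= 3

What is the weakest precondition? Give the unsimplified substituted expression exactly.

post: z >= 3
stmt 3: y := y - z  -- replace 0 occurrence(s) of y with (y - z)
  => z >= 3
stmt 2: z := x + x  -- replace 1 occurrence(s) of z with (x + x)
  => ( x + x ) >= 3
stmt 1: x := 6 + y  -- replace 2 occurrence(s) of x with (6 + y)
  => ( ( 6 + y ) + ( 6 + y ) ) >= 3

Answer: ( ( 6 + y ) + ( 6 + y ) ) >= 3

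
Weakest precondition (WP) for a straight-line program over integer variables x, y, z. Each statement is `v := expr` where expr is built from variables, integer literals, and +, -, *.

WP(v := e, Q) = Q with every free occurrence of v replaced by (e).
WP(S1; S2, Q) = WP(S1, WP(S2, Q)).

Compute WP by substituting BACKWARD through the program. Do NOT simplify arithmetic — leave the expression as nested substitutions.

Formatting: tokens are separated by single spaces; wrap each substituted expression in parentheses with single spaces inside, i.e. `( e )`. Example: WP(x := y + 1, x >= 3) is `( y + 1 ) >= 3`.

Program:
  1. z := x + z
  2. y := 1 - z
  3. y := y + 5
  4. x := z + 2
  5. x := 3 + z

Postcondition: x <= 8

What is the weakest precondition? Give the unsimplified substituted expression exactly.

Answer: ( 3 + ( x + z ) ) <= 8

Derivation:
post: x <= 8
stmt 5: x := 3 + z  -- replace 1 occurrence(s) of x with (3 + z)
  => ( 3 + z ) <= 8
stmt 4: x := z + 2  -- replace 0 occurrence(s) of x with (z + 2)
  => ( 3 + z ) <= 8
stmt 3: y := y + 5  -- replace 0 occurrence(s) of y with (y + 5)
  => ( 3 + z ) <= 8
stmt 2: y := 1 - z  -- replace 0 occurrence(s) of y with (1 - z)
  => ( 3 + z ) <= 8
stmt 1: z := x + z  -- replace 1 occurrence(s) of z with (x + z)
  => ( 3 + ( x + z ) ) <= 8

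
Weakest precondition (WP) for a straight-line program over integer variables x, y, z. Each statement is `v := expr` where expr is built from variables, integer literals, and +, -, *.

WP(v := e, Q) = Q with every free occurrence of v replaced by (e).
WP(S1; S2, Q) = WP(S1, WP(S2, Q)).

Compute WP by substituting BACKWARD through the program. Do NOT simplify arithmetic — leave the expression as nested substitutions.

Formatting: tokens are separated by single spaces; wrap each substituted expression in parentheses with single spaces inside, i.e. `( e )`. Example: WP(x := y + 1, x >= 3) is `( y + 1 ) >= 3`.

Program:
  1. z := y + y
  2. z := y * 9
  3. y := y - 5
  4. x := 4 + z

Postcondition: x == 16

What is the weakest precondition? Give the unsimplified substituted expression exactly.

post: x == 16
stmt 4: x := 4 + z  -- replace 1 occurrence(s) of x with (4 + z)
  => ( 4 + z ) == 16
stmt 3: y := y - 5  -- replace 0 occurrence(s) of y with (y - 5)
  => ( 4 + z ) == 16
stmt 2: z := y * 9  -- replace 1 occurrence(s) of z with (y * 9)
  => ( 4 + ( y * 9 ) ) == 16
stmt 1: z := y + y  -- replace 0 occurrence(s) of z with (y + y)
  => ( 4 + ( y * 9 ) ) == 16

Answer: ( 4 + ( y * 9 ) ) == 16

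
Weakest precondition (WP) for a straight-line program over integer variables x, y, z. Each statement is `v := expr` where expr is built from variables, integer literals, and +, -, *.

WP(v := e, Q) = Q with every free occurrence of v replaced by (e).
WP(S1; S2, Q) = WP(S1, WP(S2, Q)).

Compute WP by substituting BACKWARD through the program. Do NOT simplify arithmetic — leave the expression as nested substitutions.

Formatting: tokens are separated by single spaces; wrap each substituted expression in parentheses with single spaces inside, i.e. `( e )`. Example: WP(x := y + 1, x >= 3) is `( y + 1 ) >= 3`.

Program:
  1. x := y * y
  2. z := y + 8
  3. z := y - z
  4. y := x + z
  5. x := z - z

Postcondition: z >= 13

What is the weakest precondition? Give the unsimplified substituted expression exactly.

Answer: ( y - ( y + 8 ) ) >= 13

Derivation:
post: z >= 13
stmt 5: x := z - z  -- replace 0 occurrence(s) of x with (z - z)
  => z >= 13
stmt 4: y := x + z  -- replace 0 occurrence(s) of y with (x + z)
  => z >= 13
stmt 3: z := y - z  -- replace 1 occurrence(s) of z with (y - z)
  => ( y - z ) >= 13
stmt 2: z := y + 8  -- replace 1 occurrence(s) of z with (y + 8)
  => ( y - ( y + 8 ) ) >= 13
stmt 1: x := y * y  -- replace 0 occurrence(s) of x with (y * y)
  => ( y - ( y + 8 ) ) >= 13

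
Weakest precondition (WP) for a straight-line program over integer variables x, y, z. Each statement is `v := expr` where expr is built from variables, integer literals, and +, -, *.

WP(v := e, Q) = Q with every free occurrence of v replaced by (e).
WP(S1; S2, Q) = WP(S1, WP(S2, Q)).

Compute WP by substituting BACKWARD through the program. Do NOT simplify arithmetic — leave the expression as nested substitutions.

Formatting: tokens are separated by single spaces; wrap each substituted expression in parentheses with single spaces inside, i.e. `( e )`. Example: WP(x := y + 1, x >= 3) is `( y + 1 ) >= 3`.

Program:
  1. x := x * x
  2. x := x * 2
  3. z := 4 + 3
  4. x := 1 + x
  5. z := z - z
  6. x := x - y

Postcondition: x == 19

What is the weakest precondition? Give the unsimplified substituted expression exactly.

post: x == 19
stmt 6: x := x - y  -- replace 1 occurrence(s) of x with (x - y)
  => ( x - y ) == 19
stmt 5: z := z - z  -- replace 0 occurrence(s) of z with (z - z)
  => ( x - y ) == 19
stmt 4: x := 1 + x  -- replace 1 occurrence(s) of x with (1 + x)
  => ( ( 1 + x ) - y ) == 19
stmt 3: z := 4 + 3  -- replace 0 occurrence(s) of z with (4 + 3)
  => ( ( 1 + x ) - y ) == 19
stmt 2: x := x * 2  -- replace 1 occurrence(s) of x with (x * 2)
  => ( ( 1 + ( x * 2 ) ) - y ) == 19
stmt 1: x := x * x  -- replace 1 occurrence(s) of x with (x * x)
  => ( ( 1 + ( ( x * x ) * 2 ) ) - y ) == 19

Answer: ( ( 1 + ( ( x * x ) * 2 ) ) - y ) == 19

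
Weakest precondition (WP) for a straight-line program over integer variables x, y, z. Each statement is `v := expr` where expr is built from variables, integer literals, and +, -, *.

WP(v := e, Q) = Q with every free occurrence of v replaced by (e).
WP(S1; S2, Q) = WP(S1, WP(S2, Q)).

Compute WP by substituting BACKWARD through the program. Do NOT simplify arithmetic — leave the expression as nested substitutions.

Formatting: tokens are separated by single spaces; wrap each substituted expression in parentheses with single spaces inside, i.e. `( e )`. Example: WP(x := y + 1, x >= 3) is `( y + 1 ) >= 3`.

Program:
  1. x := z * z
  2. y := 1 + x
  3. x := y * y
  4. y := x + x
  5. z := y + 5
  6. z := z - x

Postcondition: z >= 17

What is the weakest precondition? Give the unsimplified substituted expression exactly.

post: z >= 17
stmt 6: z := z - x  -- replace 1 occurrence(s) of z with (z - x)
  => ( z - x ) >= 17
stmt 5: z := y + 5  -- replace 1 occurrence(s) of z with (y + 5)
  => ( ( y + 5 ) - x ) >= 17
stmt 4: y := x + x  -- replace 1 occurrence(s) of y with (x + x)
  => ( ( ( x + x ) + 5 ) - x ) >= 17
stmt 3: x := y * y  -- replace 3 occurrence(s) of x with (y * y)
  => ( ( ( ( y * y ) + ( y * y ) ) + 5 ) - ( y * y ) ) >= 17
stmt 2: y := 1 + x  -- replace 6 occurrence(s) of y with (1 + x)
  => ( ( ( ( ( 1 + x ) * ( 1 + x ) ) + ( ( 1 + x ) * ( 1 + x ) ) ) + 5 ) - ( ( 1 + x ) * ( 1 + x ) ) ) >= 17
stmt 1: x := z * z  -- replace 6 occurrence(s) of x with (z * z)
  => ( ( ( ( ( 1 + ( z * z ) ) * ( 1 + ( z * z ) ) ) + ( ( 1 + ( z * z ) ) * ( 1 + ( z * z ) ) ) ) + 5 ) - ( ( 1 + ( z * z ) ) * ( 1 + ( z * z ) ) ) ) >= 17

Answer: ( ( ( ( ( 1 + ( z * z ) ) * ( 1 + ( z * z ) ) ) + ( ( 1 + ( z * z ) ) * ( 1 + ( z * z ) ) ) ) + 5 ) - ( ( 1 + ( z * z ) ) * ( 1 + ( z * z ) ) ) ) >= 17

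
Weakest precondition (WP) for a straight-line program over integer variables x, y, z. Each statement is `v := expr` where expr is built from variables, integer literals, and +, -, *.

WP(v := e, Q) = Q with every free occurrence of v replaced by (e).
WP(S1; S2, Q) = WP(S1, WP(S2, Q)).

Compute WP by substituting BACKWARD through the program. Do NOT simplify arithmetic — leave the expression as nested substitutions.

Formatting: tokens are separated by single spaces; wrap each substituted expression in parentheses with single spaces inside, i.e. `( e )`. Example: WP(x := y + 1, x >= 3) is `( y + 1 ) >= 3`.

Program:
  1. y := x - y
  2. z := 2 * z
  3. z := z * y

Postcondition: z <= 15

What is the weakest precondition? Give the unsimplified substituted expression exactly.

Answer: ( ( 2 * z ) * ( x - y ) ) <= 15

Derivation:
post: z <= 15
stmt 3: z := z * y  -- replace 1 occurrence(s) of z with (z * y)
  => ( z * y ) <= 15
stmt 2: z := 2 * z  -- replace 1 occurrence(s) of z with (2 * z)
  => ( ( 2 * z ) * y ) <= 15
stmt 1: y := x - y  -- replace 1 occurrence(s) of y with (x - y)
  => ( ( 2 * z ) * ( x - y ) ) <= 15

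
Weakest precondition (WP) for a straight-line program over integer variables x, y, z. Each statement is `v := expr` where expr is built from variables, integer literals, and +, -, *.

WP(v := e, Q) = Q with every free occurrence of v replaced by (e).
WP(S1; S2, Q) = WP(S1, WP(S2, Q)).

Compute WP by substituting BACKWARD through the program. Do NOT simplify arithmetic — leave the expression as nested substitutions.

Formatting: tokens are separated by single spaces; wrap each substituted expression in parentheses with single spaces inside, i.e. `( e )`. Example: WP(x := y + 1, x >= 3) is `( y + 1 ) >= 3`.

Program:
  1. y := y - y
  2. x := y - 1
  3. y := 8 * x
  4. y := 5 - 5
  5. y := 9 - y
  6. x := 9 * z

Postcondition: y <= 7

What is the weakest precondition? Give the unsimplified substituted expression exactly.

Answer: ( 9 - ( 5 - 5 ) ) <= 7

Derivation:
post: y <= 7
stmt 6: x := 9 * z  -- replace 0 occurrence(s) of x with (9 * z)
  => y <= 7
stmt 5: y := 9 - y  -- replace 1 occurrence(s) of y with (9 - y)
  => ( 9 - y ) <= 7
stmt 4: y := 5 - 5  -- replace 1 occurrence(s) of y with (5 - 5)
  => ( 9 - ( 5 - 5 ) ) <= 7
stmt 3: y := 8 * x  -- replace 0 occurrence(s) of y with (8 * x)
  => ( 9 - ( 5 - 5 ) ) <= 7
stmt 2: x := y - 1  -- replace 0 occurrence(s) of x with (y - 1)
  => ( 9 - ( 5 - 5 ) ) <= 7
stmt 1: y := y - y  -- replace 0 occurrence(s) of y with (y - y)
  => ( 9 - ( 5 - 5 ) ) <= 7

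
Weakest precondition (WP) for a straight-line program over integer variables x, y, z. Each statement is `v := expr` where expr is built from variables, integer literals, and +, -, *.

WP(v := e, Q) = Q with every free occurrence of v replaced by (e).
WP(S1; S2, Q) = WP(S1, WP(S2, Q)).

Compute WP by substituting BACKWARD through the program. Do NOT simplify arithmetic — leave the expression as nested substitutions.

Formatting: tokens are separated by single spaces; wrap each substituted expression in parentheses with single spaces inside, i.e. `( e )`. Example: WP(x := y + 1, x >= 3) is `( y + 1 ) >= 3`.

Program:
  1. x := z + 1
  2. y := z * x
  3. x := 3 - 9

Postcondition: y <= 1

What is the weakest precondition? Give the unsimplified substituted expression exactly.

post: y <= 1
stmt 3: x := 3 - 9  -- replace 0 occurrence(s) of x with (3 - 9)
  => y <= 1
stmt 2: y := z * x  -- replace 1 occurrence(s) of y with (z * x)
  => ( z * x ) <= 1
stmt 1: x := z + 1  -- replace 1 occurrence(s) of x with (z + 1)
  => ( z * ( z + 1 ) ) <= 1

Answer: ( z * ( z + 1 ) ) <= 1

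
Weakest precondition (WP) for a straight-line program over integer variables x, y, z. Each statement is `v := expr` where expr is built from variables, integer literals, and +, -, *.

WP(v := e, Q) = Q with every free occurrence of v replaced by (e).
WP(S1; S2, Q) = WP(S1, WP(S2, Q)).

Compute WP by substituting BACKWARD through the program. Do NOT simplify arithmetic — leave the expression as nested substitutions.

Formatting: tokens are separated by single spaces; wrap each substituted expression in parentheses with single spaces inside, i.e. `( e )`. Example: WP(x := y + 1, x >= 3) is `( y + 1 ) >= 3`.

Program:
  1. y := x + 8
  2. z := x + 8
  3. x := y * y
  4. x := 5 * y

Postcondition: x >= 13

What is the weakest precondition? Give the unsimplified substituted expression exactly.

post: x >= 13
stmt 4: x := 5 * y  -- replace 1 occurrence(s) of x with (5 * y)
  => ( 5 * y ) >= 13
stmt 3: x := y * y  -- replace 0 occurrence(s) of x with (y * y)
  => ( 5 * y ) >= 13
stmt 2: z := x + 8  -- replace 0 occurrence(s) of z with (x + 8)
  => ( 5 * y ) >= 13
stmt 1: y := x + 8  -- replace 1 occurrence(s) of y with (x + 8)
  => ( 5 * ( x + 8 ) ) >= 13

Answer: ( 5 * ( x + 8 ) ) >= 13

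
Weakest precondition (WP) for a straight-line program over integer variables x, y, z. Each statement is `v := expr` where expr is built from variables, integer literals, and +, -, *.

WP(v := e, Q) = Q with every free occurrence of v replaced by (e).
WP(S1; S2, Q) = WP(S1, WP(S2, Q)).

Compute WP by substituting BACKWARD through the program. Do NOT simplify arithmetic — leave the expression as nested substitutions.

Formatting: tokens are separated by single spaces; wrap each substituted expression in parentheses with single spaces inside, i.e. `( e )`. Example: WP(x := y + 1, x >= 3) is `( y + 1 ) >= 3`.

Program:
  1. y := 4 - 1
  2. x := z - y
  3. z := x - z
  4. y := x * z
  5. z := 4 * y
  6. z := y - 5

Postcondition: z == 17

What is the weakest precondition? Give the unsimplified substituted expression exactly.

post: z == 17
stmt 6: z := y - 5  -- replace 1 occurrence(s) of z with (y - 5)
  => ( y - 5 ) == 17
stmt 5: z := 4 * y  -- replace 0 occurrence(s) of z with (4 * y)
  => ( y - 5 ) == 17
stmt 4: y := x * z  -- replace 1 occurrence(s) of y with (x * z)
  => ( ( x * z ) - 5 ) == 17
stmt 3: z := x - z  -- replace 1 occurrence(s) of z with (x - z)
  => ( ( x * ( x - z ) ) - 5 ) == 17
stmt 2: x := z - y  -- replace 2 occurrence(s) of x with (z - y)
  => ( ( ( z - y ) * ( ( z - y ) - z ) ) - 5 ) == 17
stmt 1: y := 4 - 1  -- replace 2 occurrence(s) of y with (4 - 1)
  => ( ( ( z - ( 4 - 1 ) ) * ( ( z - ( 4 - 1 ) ) - z ) ) - 5 ) == 17

Answer: ( ( ( z - ( 4 - 1 ) ) * ( ( z - ( 4 - 1 ) ) - z ) ) - 5 ) == 17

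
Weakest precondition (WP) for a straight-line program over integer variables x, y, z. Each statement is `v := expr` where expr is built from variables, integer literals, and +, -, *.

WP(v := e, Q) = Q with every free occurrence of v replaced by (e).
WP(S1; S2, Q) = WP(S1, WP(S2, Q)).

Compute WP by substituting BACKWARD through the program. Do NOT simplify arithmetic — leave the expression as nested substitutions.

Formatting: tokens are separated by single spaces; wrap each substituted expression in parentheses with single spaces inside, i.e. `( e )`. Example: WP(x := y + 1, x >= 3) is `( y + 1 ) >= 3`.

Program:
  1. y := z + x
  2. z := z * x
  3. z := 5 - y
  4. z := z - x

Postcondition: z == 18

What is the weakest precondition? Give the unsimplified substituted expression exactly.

post: z == 18
stmt 4: z := z - x  -- replace 1 occurrence(s) of z with (z - x)
  => ( z - x ) == 18
stmt 3: z := 5 - y  -- replace 1 occurrence(s) of z with (5 - y)
  => ( ( 5 - y ) - x ) == 18
stmt 2: z := z * x  -- replace 0 occurrence(s) of z with (z * x)
  => ( ( 5 - y ) - x ) == 18
stmt 1: y := z + x  -- replace 1 occurrence(s) of y with (z + x)
  => ( ( 5 - ( z + x ) ) - x ) == 18

Answer: ( ( 5 - ( z + x ) ) - x ) == 18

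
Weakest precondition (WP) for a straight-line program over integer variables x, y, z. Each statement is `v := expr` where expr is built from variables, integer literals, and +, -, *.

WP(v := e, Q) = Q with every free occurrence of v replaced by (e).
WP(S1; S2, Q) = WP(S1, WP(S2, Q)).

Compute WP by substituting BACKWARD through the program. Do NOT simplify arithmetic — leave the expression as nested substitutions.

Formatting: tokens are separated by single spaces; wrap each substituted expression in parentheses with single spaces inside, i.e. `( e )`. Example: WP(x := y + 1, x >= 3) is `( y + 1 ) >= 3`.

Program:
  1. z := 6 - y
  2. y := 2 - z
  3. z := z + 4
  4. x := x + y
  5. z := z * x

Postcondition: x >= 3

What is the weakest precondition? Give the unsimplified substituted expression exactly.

post: x >= 3
stmt 5: z := z * x  -- replace 0 occurrence(s) of z with (z * x)
  => x >= 3
stmt 4: x := x + y  -- replace 1 occurrence(s) of x with (x + y)
  => ( x + y ) >= 3
stmt 3: z := z + 4  -- replace 0 occurrence(s) of z with (z + 4)
  => ( x + y ) >= 3
stmt 2: y := 2 - z  -- replace 1 occurrence(s) of y with (2 - z)
  => ( x + ( 2 - z ) ) >= 3
stmt 1: z := 6 - y  -- replace 1 occurrence(s) of z with (6 - y)
  => ( x + ( 2 - ( 6 - y ) ) ) >= 3

Answer: ( x + ( 2 - ( 6 - y ) ) ) >= 3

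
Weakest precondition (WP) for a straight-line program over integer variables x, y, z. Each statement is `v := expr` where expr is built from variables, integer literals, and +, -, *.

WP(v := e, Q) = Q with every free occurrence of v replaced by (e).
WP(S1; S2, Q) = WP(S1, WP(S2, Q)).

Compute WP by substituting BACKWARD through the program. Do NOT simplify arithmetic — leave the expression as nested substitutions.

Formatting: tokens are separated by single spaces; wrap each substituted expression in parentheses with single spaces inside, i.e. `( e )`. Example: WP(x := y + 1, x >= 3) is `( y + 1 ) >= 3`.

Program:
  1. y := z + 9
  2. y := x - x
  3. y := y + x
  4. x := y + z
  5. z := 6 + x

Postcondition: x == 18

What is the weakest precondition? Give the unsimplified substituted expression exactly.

post: x == 18
stmt 5: z := 6 + x  -- replace 0 occurrence(s) of z with (6 + x)
  => x == 18
stmt 4: x := y + z  -- replace 1 occurrence(s) of x with (y + z)
  => ( y + z ) == 18
stmt 3: y := y + x  -- replace 1 occurrence(s) of y with (y + x)
  => ( ( y + x ) + z ) == 18
stmt 2: y := x - x  -- replace 1 occurrence(s) of y with (x - x)
  => ( ( ( x - x ) + x ) + z ) == 18
stmt 1: y := z + 9  -- replace 0 occurrence(s) of y with (z + 9)
  => ( ( ( x - x ) + x ) + z ) == 18

Answer: ( ( ( x - x ) + x ) + z ) == 18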